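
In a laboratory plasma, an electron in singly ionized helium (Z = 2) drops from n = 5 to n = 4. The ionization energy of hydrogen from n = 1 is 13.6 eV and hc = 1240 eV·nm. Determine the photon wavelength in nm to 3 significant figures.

1010 nm

For Z = 2 the level energies scale as Z², so the effective Rydberg energy is 13.6 × 4 = 54.40 eV.
ΔE = 54.40 × (1/4² − 1/5²) = 54.40 × 0.02250 = 1.224 eV.
λ = hc/ΔE = 1240 / 1.224 = 1010 nm.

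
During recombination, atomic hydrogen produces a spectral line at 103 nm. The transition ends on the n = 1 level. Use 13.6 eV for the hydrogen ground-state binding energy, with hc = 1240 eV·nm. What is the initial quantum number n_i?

The photon energy is ΔE = hc/λ = 1240 / 103 = 12.04 eV.
With Z = 1, ΔE = 13.60 × (1/n_f² − 1/n_i²), so 1/n_f² − 1/n_i² = 0.8852.
With n_f = 1: 1/n_i² = 1/1 − 0.8852 = 0.1148, so n_i ≈ 2.95.

n_i = 3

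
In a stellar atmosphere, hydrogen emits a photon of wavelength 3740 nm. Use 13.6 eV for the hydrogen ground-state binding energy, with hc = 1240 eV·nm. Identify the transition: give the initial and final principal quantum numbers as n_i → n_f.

The photon energy is ΔE = hc/λ = 1240 / 3740 = 0.3316 eV.
With Z = 1, ΔE = 13.60 × (1/n_f² − 1/n_i²), so 1/n_f² − 1/n_i² = 0.02438.
Trying n_f = 5 gives 1/n_i² = 0.01562, i.e. n_i ≈ 8; this pair matches.

n_i = 8, n_f = 5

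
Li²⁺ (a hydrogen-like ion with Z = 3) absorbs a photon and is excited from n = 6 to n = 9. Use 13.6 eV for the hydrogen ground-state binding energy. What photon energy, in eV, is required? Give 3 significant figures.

1.89 eV

The Bohr energies scale as Z², so for Z = 3: E_n = −122.4/n² eV.
E_9 = −122.4/81 = −1.511 eV and E_6 = −122.4/36 = −3.400 eV.
The photon energy is |E_9 − E_6| = 1.89 eV.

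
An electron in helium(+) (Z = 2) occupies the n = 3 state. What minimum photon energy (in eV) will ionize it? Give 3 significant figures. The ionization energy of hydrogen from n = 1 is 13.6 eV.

6.04 eV

E_n = −13.6 Z²/n² = −54.40/n² eV for Z = 2.
E_3 = −54.40/9 = −6.04 eV, so ionization (to E = 0) requires 6.04 eV.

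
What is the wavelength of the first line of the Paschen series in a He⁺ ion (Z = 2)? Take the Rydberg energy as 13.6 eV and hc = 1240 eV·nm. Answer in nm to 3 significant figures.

469 nm

The Paschen series terminates on n_f = 3; the first line has n_i = 3+1 = 4.
ΔE = 54.40 × (1/3² − 1/4²) = 2.644 eV.
λ = 1240 / 2.644 = 469 nm.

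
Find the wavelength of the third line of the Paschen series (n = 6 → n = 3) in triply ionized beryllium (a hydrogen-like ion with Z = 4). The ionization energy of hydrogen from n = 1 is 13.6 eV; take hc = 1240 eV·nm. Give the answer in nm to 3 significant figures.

68.4 nm

The Paschen series terminates on n_f = 3; the third line has n_i = 3+3 = 6.
ΔE = 217.6 × (1/3² − 1/6²) = 18.13 eV.
λ = 1240 / 18.13 = 68.4 nm.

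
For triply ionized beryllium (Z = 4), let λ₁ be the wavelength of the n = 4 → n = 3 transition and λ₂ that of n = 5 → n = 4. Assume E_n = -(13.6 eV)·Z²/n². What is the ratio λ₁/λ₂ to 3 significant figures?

0.463

λ ∝ 1/ΔE ∝ 1/(1/n_f² − 1/n_i²), and the Z² and hc factors cancel in the ratio.
λ₁/λ₂ = (1/4² − 1/5²)/(1/3² − 1/4²) = 0.02250/0.04861 = 0.463.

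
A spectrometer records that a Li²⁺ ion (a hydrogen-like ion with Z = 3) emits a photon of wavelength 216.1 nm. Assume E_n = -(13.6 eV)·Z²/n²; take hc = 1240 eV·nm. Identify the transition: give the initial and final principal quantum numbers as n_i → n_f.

The photon energy is ΔE = hc/λ = 1240 / 216.1 = 5.738 eV.
With Z = 3, ΔE = 122.4 × (1/n_f² − 1/n_i²), so 1/n_f² − 1/n_i² = 0.04688.
Trying n_f = 4 gives 1/n_i² = 0.01562, i.e. n_i ≈ 8; this pair matches.

n_i = 8, n_f = 4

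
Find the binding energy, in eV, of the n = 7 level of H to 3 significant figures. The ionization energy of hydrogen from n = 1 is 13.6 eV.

E_7 = −13.60/49 = −0.278 eV, so ionization (to E = 0) requires 0.278 eV.

0.278 eV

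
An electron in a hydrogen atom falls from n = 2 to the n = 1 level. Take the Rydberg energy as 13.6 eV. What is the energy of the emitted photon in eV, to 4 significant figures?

10.20 eV

E_2 = −13.60/4 = −3.400 eV and E_1 = −13.60/1 = −13.60 eV.
The photon energy is |E_2 − E_1| = 10.20 eV.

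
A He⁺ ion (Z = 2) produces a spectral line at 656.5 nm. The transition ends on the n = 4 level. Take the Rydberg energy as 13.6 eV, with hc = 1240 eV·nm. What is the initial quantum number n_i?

The photon energy is ΔE = hc/λ = 1240 / 656.5 = 1.889 eV.
With Z = 2, ΔE = 54.40 × (1/n_f² − 1/n_i²), so 1/n_f² − 1/n_i² = 0.03472.
With n_f = 4: 1/n_i² = 1/16 − 0.03472 = 0.02778, so n_i ≈ 6.00.

n_i = 6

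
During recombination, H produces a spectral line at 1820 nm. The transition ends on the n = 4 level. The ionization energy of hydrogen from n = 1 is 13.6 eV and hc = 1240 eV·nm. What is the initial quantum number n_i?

The photon energy is ΔE = hc/λ = 1240 / 1820 = 0.6813 eV.
With Z = 1, ΔE = 13.60 × (1/n_f² − 1/n_i²), so 1/n_f² − 1/n_i² = 0.05010.
With n_f = 4: 1/n_i² = 1/16 − 0.05010 = 0.01240, so n_i ≈ 8.98.

n_i = 9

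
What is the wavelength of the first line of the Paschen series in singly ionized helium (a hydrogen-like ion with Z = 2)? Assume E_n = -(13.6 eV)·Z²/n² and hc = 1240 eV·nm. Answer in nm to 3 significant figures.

469 nm

The Paschen series terminates on n_f = 3; the first line has n_i = 3+1 = 4.
ΔE = 54.40 × (1/3² − 1/4²) = 2.644 eV.
λ = 1240 / 2.644 = 469 nm.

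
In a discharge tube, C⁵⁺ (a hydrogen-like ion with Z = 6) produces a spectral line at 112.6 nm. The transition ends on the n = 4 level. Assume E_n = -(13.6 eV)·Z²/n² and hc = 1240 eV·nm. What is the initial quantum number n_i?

n_i = 5

The photon energy is ΔE = hc/λ = 1240 / 112.6 = 11.01 eV.
With Z = 6, ΔE = 489.6 × (1/n_f² − 1/n_i²), so 1/n_f² − 1/n_i² = 0.02249.
With n_f = 4: 1/n_i² = 1/16 − 0.02249 = 0.04001, so n_i ≈ 5.00.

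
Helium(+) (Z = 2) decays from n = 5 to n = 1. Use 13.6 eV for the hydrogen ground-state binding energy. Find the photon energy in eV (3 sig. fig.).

The Bohr energies scale as Z², so for Z = 2: E_n = −54.40/n² eV.
E_5 = −54.40/25 = −2.176 eV and E_1 = −54.40/1 = −54.40 eV.
The photon energy is |E_5 − E_1| = 52.2 eV.

52.2 eV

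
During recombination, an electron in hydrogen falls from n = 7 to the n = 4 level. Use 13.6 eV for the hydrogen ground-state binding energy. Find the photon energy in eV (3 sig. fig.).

E_7 = −13.60/49 = −0.2776 eV and E_4 = −13.60/16 = −0.8500 eV.
The photon energy is |E_7 − E_4| = 0.572 eV.

0.572 eV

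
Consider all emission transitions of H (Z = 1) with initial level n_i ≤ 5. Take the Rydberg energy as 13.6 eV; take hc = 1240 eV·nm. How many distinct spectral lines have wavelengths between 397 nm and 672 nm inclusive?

Enumerate all n_i → n_f pairs with 1 ≤ n_f < n_i ≤ 5 and compute λ = 1240 / [13.6·1·(1/n_f² − 1/n_i²)].
Lines falling in [397, 672] nm: 5→2 (434.2 nm), 4→2 (486.3 nm), 3→2 (656.5 nm).

3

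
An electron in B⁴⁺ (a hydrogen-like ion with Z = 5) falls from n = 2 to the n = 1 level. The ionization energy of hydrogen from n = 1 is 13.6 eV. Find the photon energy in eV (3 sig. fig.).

The Bohr energies scale as Z², so for Z = 5: E_n = −340.0/n² eV.
E_2 = −340.0/4 = −85.00 eV and E_1 = −340.0/1 = −340.0 eV.
The photon energy is |E_2 − E_1| = 255 eV.

255 eV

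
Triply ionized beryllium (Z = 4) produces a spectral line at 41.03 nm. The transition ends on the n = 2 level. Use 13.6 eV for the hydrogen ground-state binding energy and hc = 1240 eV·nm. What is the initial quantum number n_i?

The photon energy is ΔE = hc/λ = 1240 / 41.03 = 30.22 eV.
With Z = 4, ΔE = 217.6 × (1/n_f² − 1/n_i²), so 1/n_f² − 1/n_i² = 0.1389.
With n_f = 2: 1/n_i² = 1/4 − 0.1389 = 0.1111, so n_i ≈ 3.00.

n_i = 3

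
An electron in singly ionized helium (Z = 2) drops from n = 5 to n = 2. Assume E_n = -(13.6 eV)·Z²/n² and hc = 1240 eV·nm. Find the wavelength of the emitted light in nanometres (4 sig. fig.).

For Z = 2 the level energies scale as Z², so the effective Rydberg energy is 13.6 × 4 = 54.40 eV.
ΔE = 54.40 × (1/2² − 1/5²) = 54.40 × 0.2100 = 11.42 eV.
λ = hc/ΔE = 1240 / 11.42 = 108.5 nm.

108.5 nm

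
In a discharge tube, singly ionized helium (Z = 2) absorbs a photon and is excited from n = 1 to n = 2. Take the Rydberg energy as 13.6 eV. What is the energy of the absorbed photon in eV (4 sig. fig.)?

The Bohr energies scale as Z², so for Z = 2: E_n = −54.40/n² eV.
E_2 = −54.40/4 = −13.60 eV and E_1 = −54.40/1 = −54.40 eV.
The photon energy is |E_2 − E_1| = 40.80 eV.

40.80 eV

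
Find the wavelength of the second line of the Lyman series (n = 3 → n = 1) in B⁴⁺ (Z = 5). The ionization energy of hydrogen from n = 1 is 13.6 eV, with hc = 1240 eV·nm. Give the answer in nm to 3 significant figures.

The Lyman series terminates on n_f = 1; the second line has n_i = 1+2 = 3.
ΔE = 340.0 × (1/1² − 1/3²) = 302.2 eV.
λ = 1240 / 302.2 = 4.10 nm.

4.10 nm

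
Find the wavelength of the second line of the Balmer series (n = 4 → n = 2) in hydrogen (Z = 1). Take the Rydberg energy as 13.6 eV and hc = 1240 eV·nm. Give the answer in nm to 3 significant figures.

486 nm

The Balmer series terminates on n_f = 2; the second line has n_i = 2+2 = 4.
ΔE = 13.60 × (1/2² − 1/4²) = 2.550 eV.
λ = 1240 / 2.550 = 486 nm.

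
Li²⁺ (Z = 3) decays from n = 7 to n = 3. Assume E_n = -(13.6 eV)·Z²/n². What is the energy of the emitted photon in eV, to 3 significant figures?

The Bohr energies scale as Z², so for Z = 3: E_n = −122.4/n² eV.
E_7 = −122.4/49 = −2.498 eV and E_3 = −122.4/9 = −13.60 eV.
The photon energy is |E_7 − E_3| = 11.1 eV.

11.1 eV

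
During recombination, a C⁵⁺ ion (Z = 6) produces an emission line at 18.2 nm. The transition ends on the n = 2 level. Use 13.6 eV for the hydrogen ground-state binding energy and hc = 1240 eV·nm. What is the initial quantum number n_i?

The photon energy is ΔE = hc/λ = 1240 / 18.2 = 68.13 eV.
With Z = 6, ΔE = 489.6 × (1/n_f² − 1/n_i²), so 1/n_f² − 1/n_i² = 0.1392.
With n_f = 2: 1/n_i² = 1/4 − 0.1392 = 0.1108, so n_i ≈ 3.00.

n_i = 3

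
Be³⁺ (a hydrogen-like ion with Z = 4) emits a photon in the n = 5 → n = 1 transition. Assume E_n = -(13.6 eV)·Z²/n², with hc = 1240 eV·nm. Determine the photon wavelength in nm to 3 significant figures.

For Z = 4 the level energies scale as Z², so the effective Rydberg energy is 13.6 × 16 = 217.6 eV.
ΔE = 217.6 × (1/1² − 1/5²) = 217.6 × 0.9600 = 208.9 eV.
λ = hc/ΔE = 1240 / 208.9 = 5.94 nm.

5.94 nm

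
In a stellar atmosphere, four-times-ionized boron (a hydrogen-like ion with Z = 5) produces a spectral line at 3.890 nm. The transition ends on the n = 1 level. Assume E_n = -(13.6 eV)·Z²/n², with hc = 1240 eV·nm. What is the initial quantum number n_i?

The photon energy is ΔE = hc/λ = 1240 / 3.890 = 318.8 eV.
With Z = 5, ΔE = 340.0 × (1/n_f² − 1/n_i²), so 1/n_f² − 1/n_i² = 0.9375.
With n_f = 1: 1/n_i² = 1/1 − 0.9375 = 0.06245, so n_i ≈ 4.00.

n_i = 4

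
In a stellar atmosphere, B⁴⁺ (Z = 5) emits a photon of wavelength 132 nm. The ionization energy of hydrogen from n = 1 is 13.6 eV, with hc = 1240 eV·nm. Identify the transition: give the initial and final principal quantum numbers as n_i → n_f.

n_i = 9, n_f = 5

The photon energy is ΔE = hc/λ = 1240 / 132 = 9.394 eV.
With Z = 5, ΔE = 340.0 × (1/n_f² − 1/n_i²), so 1/n_f² − 1/n_i² = 0.02763.
Trying n_f = 5 gives 1/n_i² = 0.01237, i.e. n_i ≈ 9; this pair matches.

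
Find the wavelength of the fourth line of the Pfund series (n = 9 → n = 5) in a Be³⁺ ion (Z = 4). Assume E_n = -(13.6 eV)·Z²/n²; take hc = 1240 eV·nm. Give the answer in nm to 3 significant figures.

206 nm

The Pfund series terminates on n_f = 5; the fourth line has n_i = 5+4 = 9.
ΔE = 217.6 × (1/5² − 1/9²) = 6.018 eV.
λ = 1240 / 6.018 = 206 nm.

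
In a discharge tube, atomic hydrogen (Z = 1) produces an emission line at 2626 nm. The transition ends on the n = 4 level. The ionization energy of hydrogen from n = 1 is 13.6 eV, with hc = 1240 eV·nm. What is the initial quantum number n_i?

n_i = 6

The photon energy is ΔE = hc/λ = 1240 / 2626 = 0.4722 eV.
With Z = 1, ΔE = 13.60 × (1/n_f² − 1/n_i²), so 1/n_f² − 1/n_i² = 0.03472.
With n_f = 4: 1/n_i² = 1/16 − 0.03472 = 0.02778, so n_i ≈ 6.00.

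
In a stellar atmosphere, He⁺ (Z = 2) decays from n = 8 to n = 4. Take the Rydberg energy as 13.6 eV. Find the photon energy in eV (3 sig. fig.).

The Bohr energies scale as Z², so for Z = 2: E_n = −54.40/n² eV.
E_8 = −54.40/64 = −0.8500 eV and E_4 = −54.40/16 = −3.400 eV.
The photon energy is |E_8 − E_4| = 2.55 eV.

2.55 eV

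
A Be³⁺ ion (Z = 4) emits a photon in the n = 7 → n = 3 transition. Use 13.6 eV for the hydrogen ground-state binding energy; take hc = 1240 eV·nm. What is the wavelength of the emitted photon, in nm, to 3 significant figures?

62.8 nm

For Z = 4 the level energies scale as Z², so the effective Rydberg energy is 13.6 × 16 = 217.6 eV.
ΔE = 217.6 × (1/3² − 1/7²) = 217.6 × 0.09070 = 19.74 eV.
λ = hc/ΔE = 1240 / 19.74 = 62.8 nm.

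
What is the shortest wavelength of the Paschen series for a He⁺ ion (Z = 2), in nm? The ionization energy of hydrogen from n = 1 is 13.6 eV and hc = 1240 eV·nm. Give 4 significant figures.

205.1 nm

The Paschen series has lower level n_f = 3; the series limit corresponds to n_i → ∞.
ΔE_max = 13.6 × 4 / 3² = 6.044 eV.
λ_min = 1240 / 6.044 = 205.1 nm.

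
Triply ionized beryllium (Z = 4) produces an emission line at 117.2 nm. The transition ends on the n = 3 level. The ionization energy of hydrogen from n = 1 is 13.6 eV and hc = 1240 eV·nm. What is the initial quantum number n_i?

n_i = 4

The photon energy is ΔE = hc/λ = 1240 / 117.2 = 10.58 eV.
With Z = 4, ΔE = 217.6 × (1/n_f² − 1/n_i²), so 1/n_f² − 1/n_i² = 0.04862.
With n_f = 3: 1/n_i² = 1/9 − 0.04862 = 0.06249, so n_i ≈ 4.00.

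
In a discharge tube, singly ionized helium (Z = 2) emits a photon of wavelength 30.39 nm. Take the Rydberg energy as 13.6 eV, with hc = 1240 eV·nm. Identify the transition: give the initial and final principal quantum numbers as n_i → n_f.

n_i = 2, n_f = 1

The photon energy is ΔE = hc/λ = 1240 / 30.39 = 40.80 eV.
With Z = 2, ΔE = 54.40 × (1/n_f² − 1/n_i²), so 1/n_f² − 1/n_i² = 0.7501.
Trying n_f = 1 gives 1/n_i² = 0.2499, i.e. n_i ≈ 2; this pair matches.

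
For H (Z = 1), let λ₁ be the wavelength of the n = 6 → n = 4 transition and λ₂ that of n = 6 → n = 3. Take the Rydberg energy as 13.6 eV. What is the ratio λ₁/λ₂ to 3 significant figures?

2.40

λ ∝ 1/ΔE ∝ 1/(1/n_f² − 1/n_i²), and the Z² and hc factors cancel in the ratio.
λ₁/λ₂ = (1/3² − 1/6²)/(1/4² − 1/6²) = 0.08333/0.03472 = 2.40.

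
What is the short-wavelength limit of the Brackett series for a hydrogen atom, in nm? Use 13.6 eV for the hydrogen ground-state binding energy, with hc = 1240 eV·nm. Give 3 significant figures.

The Brackett series has lower level n_f = 4; the series limit corresponds to n_i → ∞.
ΔE_max = 13.6 × 1 / 4² = 0.8500 eV.
λ_min = 1240 / 0.8500 = 1460 nm.

1460 nm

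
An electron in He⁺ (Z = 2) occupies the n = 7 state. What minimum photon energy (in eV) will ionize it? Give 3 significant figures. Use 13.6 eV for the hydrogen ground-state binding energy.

E_n = −13.6 Z²/n² = −54.40/n² eV for Z = 2.
E_7 = −54.40/49 = −1.11 eV, so ionization (to E = 0) requires 1.11 eV.

1.11 eV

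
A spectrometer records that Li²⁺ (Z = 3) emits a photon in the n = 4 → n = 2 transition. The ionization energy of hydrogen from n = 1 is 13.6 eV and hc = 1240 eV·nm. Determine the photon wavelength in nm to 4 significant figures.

For Z = 3 the level energies scale as Z², so the effective Rydberg energy is 13.6 × 9 = 122.4 eV.
ΔE = 122.4 × (1/2² − 1/4²) = 122.4 × 0.1875 = 22.95 eV.
λ = hc/ΔE = 1240 / 22.95 = 54.03 nm.

54.03 nm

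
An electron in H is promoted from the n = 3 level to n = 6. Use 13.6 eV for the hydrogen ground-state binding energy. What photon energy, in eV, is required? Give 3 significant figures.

1.13 eV

E_6 = −13.60/36 = −0.3778 eV and E_3 = −13.60/9 = −1.511 eV.
The photon energy is |E_6 − E_3| = 1.13 eV.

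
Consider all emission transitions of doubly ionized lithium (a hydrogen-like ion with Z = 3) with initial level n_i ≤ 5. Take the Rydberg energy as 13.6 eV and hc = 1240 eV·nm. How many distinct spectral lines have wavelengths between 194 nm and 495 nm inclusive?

Enumerate all n_i → n_f pairs with 1 ≤ n_f < n_i ≤ 5 and compute λ = 1240 / [13.6·9·(1/n_f² − 1/n_i²)].
Lines falling in [194, 495] nm: 4→3 (208.4 nm), 5→4 (450.3 nm).

2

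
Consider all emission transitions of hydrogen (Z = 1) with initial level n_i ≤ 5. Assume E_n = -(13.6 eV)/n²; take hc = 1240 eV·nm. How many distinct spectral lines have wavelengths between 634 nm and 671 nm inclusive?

1

Enumerate all n_i → n_f pairs with 1 ≤ n_f < n_i ≤ 5 and compute λ = 1240 / [13.6·1·(1/n_f² − 1/n_i²)].
Lines falling in [634, 671] nm: 3→2 (656.5 nm).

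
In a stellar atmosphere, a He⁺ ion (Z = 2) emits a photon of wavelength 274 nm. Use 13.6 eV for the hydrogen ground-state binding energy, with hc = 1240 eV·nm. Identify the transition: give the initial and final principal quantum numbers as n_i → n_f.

n_i = 6, n_f = 3

The photon energy is ΔE = hc/λ = 1240 / 274 = 4.526 eV.
With Z = 2, ΔE = 54.40 × (1/n_f² − 1/n_i²), so 1/n_f² − 1/n_i² = 0.08319.
Trying n_f = 3 gives 1/n_i² = 0.02792, i.e. n_i ≈ 6; this pair matches.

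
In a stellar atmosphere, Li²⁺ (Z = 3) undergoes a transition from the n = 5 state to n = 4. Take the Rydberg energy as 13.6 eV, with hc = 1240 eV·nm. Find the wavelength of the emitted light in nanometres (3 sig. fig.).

For Z = 3 the level energies scale as Z², so the effective Rydberg energy is 13.6 × 9 = 122.4 eV.
ΔE = 122.4 × (1/4² − 1/5²) = 122.4 × 0.02250 = 2.754 eV.
λ = hc/ΔE = 1240 / 2.754 = 450 nm.

450 nm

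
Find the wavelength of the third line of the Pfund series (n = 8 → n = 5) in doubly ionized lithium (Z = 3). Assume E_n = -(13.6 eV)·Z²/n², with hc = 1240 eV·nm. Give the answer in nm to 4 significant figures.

415.6 nm

The Pfund series terminates on n_f = 5; the third line has n_i = 5+3 = 8.
ΔE = 122.4 × (1/5² − 1/8²) = 2.984 eV.
λ = 1240 / 2.984 = 415.6 nm.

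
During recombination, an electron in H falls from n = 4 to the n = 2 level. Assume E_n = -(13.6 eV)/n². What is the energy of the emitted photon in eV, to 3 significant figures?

E_4 = −13.60/16 = −0.8500 eV and E_2 = −13.60/4 = −3.400 eV.
The photon energy is |E_4 − E_2| = 2.55 eV.

2.55 eV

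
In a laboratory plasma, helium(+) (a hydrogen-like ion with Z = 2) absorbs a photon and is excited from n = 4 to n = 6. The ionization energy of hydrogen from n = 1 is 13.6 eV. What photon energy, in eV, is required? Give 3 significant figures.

The Bohr energies scale as Z², so for Z = 2: E_n = −54.40/n² eV.
E_6 = −54.40/36 = −1.511 eV and E_4 = −54.40/16 = −3.400 eV.
The photon energy is |E_6 − E_4| = 1.89 eV.

1.89 eV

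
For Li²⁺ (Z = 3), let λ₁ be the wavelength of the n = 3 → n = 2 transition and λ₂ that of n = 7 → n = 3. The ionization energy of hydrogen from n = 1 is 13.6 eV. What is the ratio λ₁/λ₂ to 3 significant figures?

λ ∝ 1/ΔE ∝ 1/(1/n_f² − 1/n_i²), and the Z² and hc factors cancel in the ratio.
λ₁/λ₂ = (1/3² − 1/7²)/(1/2² − 1/3²) = 0.09070/0.1389 = 0.653.

0.653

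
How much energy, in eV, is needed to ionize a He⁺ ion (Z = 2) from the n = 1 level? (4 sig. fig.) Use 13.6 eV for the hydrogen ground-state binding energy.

54.40 eV

E_n = −13.6 Z²/n² = −54.40/n² eV for Z = 2.
E_1 = −54.40/1 = −54.40 eV, so ionization (to E = 0) requires 54.40 eV.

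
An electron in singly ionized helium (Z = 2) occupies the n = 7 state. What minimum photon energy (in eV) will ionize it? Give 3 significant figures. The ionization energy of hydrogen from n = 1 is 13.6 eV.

E_n = −13.6 Z²/n² = −54.40/n² eV for Z = 2.
E_7 = −54.40/49 = −1.11 eV, so ionization (to E = 0) requires 1.11 eV.

1.11 eV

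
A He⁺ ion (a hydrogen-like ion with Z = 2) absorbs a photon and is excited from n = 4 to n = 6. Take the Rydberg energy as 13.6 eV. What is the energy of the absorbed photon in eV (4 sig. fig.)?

The Bohr energies scale as Z², so for Z = 2: E_n = −54.40/n² eV.
E_6 = −54.40/36 = −1.511 eV and E_4 = −54.40/16 = −3.400 eV.
The photon energy is |E_6 − E_4| = 1.889 eV.

1.889 eV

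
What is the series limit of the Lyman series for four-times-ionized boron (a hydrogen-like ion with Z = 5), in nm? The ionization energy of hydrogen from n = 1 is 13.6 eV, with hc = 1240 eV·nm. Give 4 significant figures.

3.647 nm

The Lyman series has lower level n_f = 1; the series limit corresponds to n_i → ∞.
ΔE_max = 13.6 × 25 / 1² = 340.0 eV.
λ_min = 1240 / 340.0 = 3.647 nm.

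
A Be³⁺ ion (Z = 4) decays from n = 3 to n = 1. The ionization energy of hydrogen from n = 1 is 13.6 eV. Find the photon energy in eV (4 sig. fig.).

193.4 eV

The Bohr energies scale as Z², so for Z = 4: E_n = −217.6/n² eV.
E_3 = −217.6/9 = −24.18 eV and E_1 = −217.6/1 = −217.6 eV.
The photon energy is |E_3 − E_1| = 193.4 eV.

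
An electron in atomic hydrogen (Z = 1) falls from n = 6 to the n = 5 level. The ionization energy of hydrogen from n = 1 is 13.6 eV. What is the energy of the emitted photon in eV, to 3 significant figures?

0.166 eV

E_6 = −13.60/36 = −0.3778 eV and E_5 = −13.60/25 = −0.5440 eV.
The photon energy is |E_6 − E_5| = 0.166 eV.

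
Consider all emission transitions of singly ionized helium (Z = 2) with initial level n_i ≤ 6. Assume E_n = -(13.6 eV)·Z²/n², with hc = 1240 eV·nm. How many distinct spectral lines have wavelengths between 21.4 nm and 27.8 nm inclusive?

4

Enumerate all n_i → n_f pairs with 1 ≤ n_f < n_i ≤ 6 and compute λ = 1240 / [13.6·4·(1/n_f² − 1/n_i²)].
Lines falling in [21.4, 27.8] nm: 6→1 (23.45 nm), 5→1 (23.74 nm), 4→1 (24.31 nm), 3→1 (25.64 nm).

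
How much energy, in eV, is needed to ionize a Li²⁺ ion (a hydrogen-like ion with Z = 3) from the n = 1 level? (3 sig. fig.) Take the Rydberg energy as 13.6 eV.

E_n = −13.6 Z²/n² = −122.4/n² eV for Z = 3.
E_1 = −122.4/1 = −122 eV, so ionization (to E = 0) requires 122 eV.

122 eV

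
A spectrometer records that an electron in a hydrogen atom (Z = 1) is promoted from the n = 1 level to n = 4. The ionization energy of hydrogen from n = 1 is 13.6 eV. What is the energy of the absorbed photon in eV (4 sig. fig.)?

12.75 eV

E_4 = −13.60/16 = −0.8500 eV and E_1 = −13.60/1 = −13.60 eV.
The photon energy is |E_4 − E_1| = 12.75 eV.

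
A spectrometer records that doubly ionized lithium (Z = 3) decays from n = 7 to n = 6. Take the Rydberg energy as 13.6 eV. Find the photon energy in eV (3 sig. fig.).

The Bohr energies scale as Z², so for Z = 3: E_n = −122.4/n² eV.
E_7 = −122.4/49 = −2.498 eV and E_6 = −122.4/36 = −3.400 eV.
The photon energy is |E_7 − E_6| = 0.902 eV.

0.902 eV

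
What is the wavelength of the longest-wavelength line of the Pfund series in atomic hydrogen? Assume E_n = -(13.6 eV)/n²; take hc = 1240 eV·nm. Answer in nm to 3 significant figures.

The Pfund series terminates on n_f = 5; the first line has n_i = 5+1 = 6.
ΔE = 13.60 × (1/5² − 1/6²) = 0.1662 eV.
λ = 1240 / 0.1662 = 7460 nm.

7460 nm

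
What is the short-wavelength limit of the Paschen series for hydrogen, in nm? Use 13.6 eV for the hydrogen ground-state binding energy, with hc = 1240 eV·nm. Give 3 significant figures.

821 nm

The Paschen series has lower level n_f = 3; the series limit corresponds to n_i → ∞.
ΔE_max = 13.6 × 1 / 3² = 1.511 eV.
λ_min = 1240 / 1.511 = 821 nm.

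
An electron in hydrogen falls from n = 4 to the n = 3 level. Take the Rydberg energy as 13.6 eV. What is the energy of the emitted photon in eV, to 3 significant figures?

0.661 eV

E_4 = −13.60/16 = −0.8500 eV and E_3 = −13.60/9 = −1.511 eV.
The photon energy is |E_4 − E_3| = 0.661 eV.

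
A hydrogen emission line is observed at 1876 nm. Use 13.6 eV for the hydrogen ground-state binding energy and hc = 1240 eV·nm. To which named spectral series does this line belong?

ΔE = 1240/1876 = 0.6610 eV.
This matches 13.6 × (1/3² − 1/4²), so n_f = 3: the Paschen series.

Paschen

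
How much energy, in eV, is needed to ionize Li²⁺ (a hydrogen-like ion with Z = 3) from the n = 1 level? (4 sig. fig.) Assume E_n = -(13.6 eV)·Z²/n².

122.4 eV

E_n = −13.6 Z²/n² = −122.4/n² eV for Z = 3.
E_1 = −122.4/1 = −122.4 eV, so ionization (to E = 0) requires 122.4 eV.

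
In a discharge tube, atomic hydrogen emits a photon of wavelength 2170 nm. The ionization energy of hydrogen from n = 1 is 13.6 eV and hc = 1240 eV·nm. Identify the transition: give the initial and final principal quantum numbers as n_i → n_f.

The photon energy is ΔE = hc/λ = 1240 / 2170 = 0.5714 eV.
With Z = 1, ΔE = 13.60 × (1/n_f² − 1/n_i²), so 1/n_f² − 1/n_i² = 0.04202.
Trying n_f = 4 gives 1/n_i² = 0.02048, i.e. n_i ≈ 7; this pair matches.

n_i = 7, n_f = 4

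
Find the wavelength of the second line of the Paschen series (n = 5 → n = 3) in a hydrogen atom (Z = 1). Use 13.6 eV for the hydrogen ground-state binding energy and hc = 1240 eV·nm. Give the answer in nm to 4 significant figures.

1282 nm

The Paschen series terminates on n_f = 3; the second line has n_i = 3+2 = 5.
ΔE = 13.60 × (1/3² − 1/5²) = 0.9671 eV.
λ = 1240 / 0.9671 = 1282 nm.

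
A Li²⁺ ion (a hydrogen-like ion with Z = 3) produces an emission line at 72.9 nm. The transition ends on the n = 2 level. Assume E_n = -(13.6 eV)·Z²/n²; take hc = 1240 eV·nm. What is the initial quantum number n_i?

n_i = 3

The photon energy is ΔE = hc/λ = 1240 / 72.9 = 17.01 eV.
With Z = 3, ΔE = 122.4 × (1/n_f² − 1/n_i²), so 1/n_f² − 1/n_i² = 0.1390.
With n_f = 2: 1/n_i² = 1/4 − 0.1390 = 0.1110, so n_i ≈ 3.00.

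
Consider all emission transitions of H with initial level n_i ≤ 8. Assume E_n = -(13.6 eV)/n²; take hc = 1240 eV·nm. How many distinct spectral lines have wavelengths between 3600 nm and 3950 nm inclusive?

Enumerate all n_i → n_f pairs with 1 ≤ n_f < n_i ≤ 8 and compute λ = 1240 / [13.6·1·(1/n_f² − 1/n_i²)].
Lines falling in [3600, 3950] nm: 8→5 (3741 nm).

1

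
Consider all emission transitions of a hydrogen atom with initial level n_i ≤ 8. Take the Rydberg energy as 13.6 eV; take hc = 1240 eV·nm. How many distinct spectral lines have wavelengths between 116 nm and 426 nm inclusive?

4

Enumerate all n_i → n_f pairs with 1 ≤ n_f < n_i ≤ 8 and compute λ = 1240 / [13.6·1·(1/n_f² − 1/n_i²)].
Lines falling in [116, 426] nm: 2→1 (121.6 nm), 8→2 (389.0 nm), 7→2 (397.1 nm), 6→2 (410.3 nm).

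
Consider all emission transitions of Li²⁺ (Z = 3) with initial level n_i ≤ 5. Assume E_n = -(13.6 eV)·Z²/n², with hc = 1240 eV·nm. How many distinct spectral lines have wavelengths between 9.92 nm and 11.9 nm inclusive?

3

Enumerate all n_i → n_f pairs with 1 ≤ n_f < n_i ≤ 5 and compute λ = 1240 / [13.6·9·(1/n_f² − 1/n_i²)].
Lines falling in [9.92, 11.9] nm: 5→1 (10.55 nm), 4→1 (10.81 nm), 3→1 (11.40 nm).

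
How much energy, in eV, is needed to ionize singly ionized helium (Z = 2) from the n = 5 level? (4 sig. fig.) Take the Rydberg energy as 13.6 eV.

2.176 eV

E_n = −13.6 Z²/n² = −54.40/n² eV for Z = 2.
E_5 = −54.40/25 = −2.176 eV, so ionization (to E = 0) requires 2.176 eV.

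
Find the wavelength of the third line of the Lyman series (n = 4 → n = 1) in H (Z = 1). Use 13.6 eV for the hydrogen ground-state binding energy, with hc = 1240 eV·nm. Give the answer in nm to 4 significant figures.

The Lyman series terminates on n_f = 1; the third line has n_i = 1+3 = 4.
ΔE = 13.60 × (1/1² − 1/4²) = 12.75 eV.
λ = 1240 / 12.75 = 97.25 nm.

97.25 nm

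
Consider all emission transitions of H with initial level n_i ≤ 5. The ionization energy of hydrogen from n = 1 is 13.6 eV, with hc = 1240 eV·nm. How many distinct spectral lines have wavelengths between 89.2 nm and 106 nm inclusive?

3

Enumerate all n_i → n_f pairs with 1 ≤ n_f < n_i ≤ 5 and compute λ = 1240 / [13.6·1·(1/n_f² − 1/n_i²)].
Lines falling in [89.2, 106] nm: 5→1 (94.98 nm), 4→1 (97.25 nm), 3→1 (102.6 nm).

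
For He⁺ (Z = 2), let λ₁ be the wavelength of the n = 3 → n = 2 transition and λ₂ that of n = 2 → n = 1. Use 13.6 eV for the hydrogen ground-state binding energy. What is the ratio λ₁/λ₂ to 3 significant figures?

λ ∝ 1/ΔE ∝ 1/(1/n_f² − 1/n_i²), and the Z² and hc factors cancel in the ratio.
λ₁/λ₂ = (1/1² − 1/2²)/(1/2² − 1/3²) = 0.7500/0.1389 = 5.40.

5.40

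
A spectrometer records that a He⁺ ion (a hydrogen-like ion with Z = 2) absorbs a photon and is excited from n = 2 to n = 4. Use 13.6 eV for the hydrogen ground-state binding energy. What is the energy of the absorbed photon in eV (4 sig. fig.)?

10.20 eV

The Bohr energies scale as Z², so for Z = 2: E_n = −54.40/n² eV.
E_4 = −54.40/16 = −3.400 eV and E_2 = −54.40/4 = −13.60 eV.
The photon energy is |E_4 − E_2| = 10.20 eV.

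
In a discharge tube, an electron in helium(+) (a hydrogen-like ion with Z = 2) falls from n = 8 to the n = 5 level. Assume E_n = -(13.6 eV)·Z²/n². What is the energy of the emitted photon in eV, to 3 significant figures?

1.33 eV

The Bohr energies scale as Z², so for Z = 2: E_n = −54.40/n² eV.
E_8 = −54.40/64 = −0.8500 eV and E_5 = −54.40/25 = −2.176 eV.
The photon energy is |E_8 − E_5| = 1.33 eV.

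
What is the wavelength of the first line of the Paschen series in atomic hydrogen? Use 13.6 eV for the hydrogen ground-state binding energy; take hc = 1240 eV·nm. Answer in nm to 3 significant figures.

1880 nm

The Paschen series terminates on n_f = 3; the first line has n_i = 3+1 = 4.
ΔE = 13.60 × (1/3² − 1/4²) = 0.6611 eV.
λ = 1240 / 0.6611 = 1880 nm.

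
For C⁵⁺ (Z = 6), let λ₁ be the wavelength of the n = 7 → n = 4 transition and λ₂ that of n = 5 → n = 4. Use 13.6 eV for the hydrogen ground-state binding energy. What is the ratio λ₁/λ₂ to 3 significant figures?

λ ∝ 1/ΔE ∝ 1/(1/n_f² − 1/n_i²), and the Z² and hc factors cancel in the ratio.
λ₁/λ₂ = (1/4² − 1/5²)/(1/4² − 1/7²) = 0.02250/0.04209 = 0.535.

0.535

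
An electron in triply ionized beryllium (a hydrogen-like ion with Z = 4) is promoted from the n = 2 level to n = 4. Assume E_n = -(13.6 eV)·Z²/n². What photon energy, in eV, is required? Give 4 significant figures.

40.80 eV

The Bohr energies scale as Z², so for Z = 4: E_n = −217.6/n² eV.
E_4 = −217.6/16 = −13.60 eV and E_2 = −217.6/4 = −54.40 eV.
The photon energy is |E_4 − E_2| = 40.80 eV.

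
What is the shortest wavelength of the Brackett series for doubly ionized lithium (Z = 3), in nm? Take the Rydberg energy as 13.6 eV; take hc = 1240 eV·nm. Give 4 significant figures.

The Brackett series has lower level n_f = 4; the series limit corresponds to n_i → ∞.
ΔE_max = 13.6 × 9 / 4² = 7.650 eV.
λ_min = 1240 / 7.650 = 162.1 nm.

162.1 nm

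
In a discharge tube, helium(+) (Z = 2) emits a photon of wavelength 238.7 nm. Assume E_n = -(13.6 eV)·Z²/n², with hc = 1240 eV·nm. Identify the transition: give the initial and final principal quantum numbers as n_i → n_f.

The photon energy is ΔE = hc/λ = 1240 / 238.7 = 5.195 eV.
With Z = 2, ΔE = 54.40 × (1/n_f² − 1/n_i²), so 1/n_f² − 1/n_i² = 0.09549.
Trying n_f = 3 gives 1/n_i² = 0.01562, i.e. n_i ≈ 8; this pair matches.

n_i = 8, n_f = 3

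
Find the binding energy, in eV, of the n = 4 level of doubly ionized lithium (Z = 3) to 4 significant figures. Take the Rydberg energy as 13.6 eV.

7.650 eV

E_n = −13.6 Z²/n² = −122.4/n² eV for Z = 3.
E_4 = −122.4/16 = −7.650 eV, so ionization (to E = 0) requires 7.650 eV.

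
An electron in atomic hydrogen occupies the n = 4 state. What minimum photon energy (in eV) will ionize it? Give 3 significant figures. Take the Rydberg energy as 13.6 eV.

0.850 eV

E_4 = −13.60/16 = −0.850 eV, so ionization (to E = 0) requires 0.850 eV.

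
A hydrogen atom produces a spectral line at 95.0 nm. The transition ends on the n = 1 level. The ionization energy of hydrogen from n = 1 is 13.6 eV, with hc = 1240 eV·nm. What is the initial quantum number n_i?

The photon energy is ΔE = hc/λ = 1240 / 95.0 = 13.05 eV.
With Z = 1, ΔE = 13.60 × (1/n_f² − 1/n_i²), so 1/n_f² − 1/n_i² = 0.9598.
With n_f = 1: 1/n_i² = 1/1 − 0.9598 = 0.04025, so n_i ≈ 4.98.

n_i = 5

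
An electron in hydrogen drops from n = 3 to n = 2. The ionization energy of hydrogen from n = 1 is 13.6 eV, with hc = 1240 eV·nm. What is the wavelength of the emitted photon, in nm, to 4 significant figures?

ΔE = 13.60 × (1/2² − 1/3²) = 13.60 × 0.1389 = 1.889 eV.
λ = hc/ΔE = 1240 / 1.889 = 656.5 nm.

656.5 nm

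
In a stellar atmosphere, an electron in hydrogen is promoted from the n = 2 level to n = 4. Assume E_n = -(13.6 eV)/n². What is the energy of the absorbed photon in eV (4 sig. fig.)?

E_4 = −13.60/16 = −0.8500 eV and E_2 = −13.60/4 = −3.400 eV.
The photon energy is |E_4 − E_2| = 2.550 eV.

2.550 eV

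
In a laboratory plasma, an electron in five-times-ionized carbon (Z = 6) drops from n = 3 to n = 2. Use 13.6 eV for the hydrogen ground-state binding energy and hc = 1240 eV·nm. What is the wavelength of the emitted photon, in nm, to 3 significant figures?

For Z = 6 the level energies scale as Z², so the effective Rydberg energy is 13.6 × 36 = 489.6 eV.
ΔE = 489.6 × (1/2² − 1/3²) = 489.6 × 0.1389 = 68.00 eV.
λ = hc/ΔE = 1240 / 68.00 = 18.2 nm.

18.2 nm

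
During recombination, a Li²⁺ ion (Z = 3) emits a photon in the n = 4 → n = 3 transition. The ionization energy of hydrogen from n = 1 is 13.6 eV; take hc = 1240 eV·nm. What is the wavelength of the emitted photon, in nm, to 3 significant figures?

For Z = 3 the level energies scale as Z², so the effective Rydberg energy is 13.6 × 9 = 122.4 eV.
ΔE = 122.4 × (1/3² − 1/4²) = 122.4 × 0.04861 = 5.950 eV.
λ = hc/ΔE = 1240 / 5.950 = 208 nm.

208 nm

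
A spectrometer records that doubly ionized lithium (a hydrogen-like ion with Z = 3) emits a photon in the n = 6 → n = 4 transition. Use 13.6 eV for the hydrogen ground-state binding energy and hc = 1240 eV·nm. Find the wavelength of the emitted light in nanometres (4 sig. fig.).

291.8 nm

For Z = 3 the level energies scale as Z², so the effective Rydberg energy is 13.6 × 9 = 122.4 eV.
ΔE = 122.4 × (1/4² − 1/6²) = 122.4 × 0.03472 = 4.250 eV.
λ = hc/ΔE = 1240 / 4.250 = 291.8 nm.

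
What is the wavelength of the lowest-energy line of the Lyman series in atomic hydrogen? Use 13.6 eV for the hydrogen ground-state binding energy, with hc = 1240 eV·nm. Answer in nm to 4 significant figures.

121.6 nm

The Lyman series terminates on n_f = 1; the first line has n_i = 1+1 = 2.
ΔE = 13.60 × (1/1² − 1/2²) = 10.20 eV.
λ = 1240 / 10.20 = 121.6 nm.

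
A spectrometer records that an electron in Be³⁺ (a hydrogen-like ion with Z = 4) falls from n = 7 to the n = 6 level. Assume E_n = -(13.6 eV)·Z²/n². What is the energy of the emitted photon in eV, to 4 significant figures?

The Bohr energies scale as Z², so for Z = 4: E_n = −217.6/n² eV.
E_7 = −217.6/49 = −4.441 eV and E_6 = −217.6/36 = −6.044 eV.
The photon energy is |E_7 − E_6| = 1.604 eV.

1.604 eV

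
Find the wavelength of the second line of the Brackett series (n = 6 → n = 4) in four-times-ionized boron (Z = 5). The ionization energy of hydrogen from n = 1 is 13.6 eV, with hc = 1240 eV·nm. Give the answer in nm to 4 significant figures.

The Brackett series terminates on n_f = 4; the second line has n_i = 4+2 = 6.
ΔE = 340.0 × (1/4² − 1/6²) = 11.81 eV.
λ = 1240 / 11.81 = 105.0 nm.

105.0 nm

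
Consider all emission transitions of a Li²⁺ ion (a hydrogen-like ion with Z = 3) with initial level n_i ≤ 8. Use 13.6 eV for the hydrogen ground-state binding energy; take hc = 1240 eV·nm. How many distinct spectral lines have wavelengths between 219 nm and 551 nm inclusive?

5

Enumerate all n_i → n_f pairs with 1 ≤ n_f < n_i ≤ 8 and compute λ = 1240 / [13.6·9·(1/n_f² − 1/n_i²)].
Lines falling in [219, 551] nm: 7→4 (240.7 nm), 6→4 (291.8 nm), 8→5 (415.6 nm), 5→4 (450.3 nm), 7→5 (517.1 nm).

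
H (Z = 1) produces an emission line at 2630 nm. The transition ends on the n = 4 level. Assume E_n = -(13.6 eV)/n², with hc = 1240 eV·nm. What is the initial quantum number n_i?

The photon energy is ΔE = hc/λ = 1240 / 2630 = 0.4715 eV.
With Z = 1, ΔE = 13.60 × (1/n_f² − 1/n_i²), so 1/n_f² − 1/n_i² = 0.03467.
With n_f = 4: 1/n_i² = 1/16 − 0.03467 = 0.02783, so n_i ≈ 5.99.

n_i = 6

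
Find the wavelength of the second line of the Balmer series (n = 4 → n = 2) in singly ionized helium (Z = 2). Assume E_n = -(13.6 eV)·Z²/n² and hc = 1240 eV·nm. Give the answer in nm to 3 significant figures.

The Balmer series terminates on n_f = 2; the second line has n_i = 2+2 = 4.
ΔE = 54.40 × (1/2² − 1/4²) = 10.20 eV.
λ = 1240 / 10.20 = 122 nm.

122 nm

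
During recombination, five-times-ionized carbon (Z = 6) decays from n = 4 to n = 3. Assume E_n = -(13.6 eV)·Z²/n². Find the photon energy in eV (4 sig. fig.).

23.80 eV

The Bohr energies scale as Z², so for Z = 6: E_n = −489.6/n² eV.
E_4 = −489.6/16 = −30.60 eV and E_3 = −489.6/9 = −54.40 eV.
The photon energy is |E_4 − E_3| = 23.80 eV.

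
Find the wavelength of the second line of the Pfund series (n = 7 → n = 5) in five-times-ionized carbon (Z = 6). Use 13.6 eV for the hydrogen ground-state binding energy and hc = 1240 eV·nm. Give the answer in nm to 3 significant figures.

129 nm

The Pfund series terminates on n_f = 5; the second line has n_i = 5+2 = 7.
ΔE = 489.6 × (1/5² − 1/7²) = 9.592 eV.
λ = 1240 / 9.592 = 129 nm.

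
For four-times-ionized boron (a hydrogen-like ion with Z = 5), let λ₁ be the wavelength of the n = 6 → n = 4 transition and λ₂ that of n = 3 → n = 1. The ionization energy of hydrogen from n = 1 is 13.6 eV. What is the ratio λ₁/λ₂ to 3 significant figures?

λ ∝ 1/ΔE ∝ 1/(1/n_f² − 1/n_i²), and the Z² and hc factors cancel in the ratio.
λ₁/λ₂ = (1/1² − 1/3²)/(1/4² − 1/6²) = 0.8889/0.03472 = 25.6.

25.6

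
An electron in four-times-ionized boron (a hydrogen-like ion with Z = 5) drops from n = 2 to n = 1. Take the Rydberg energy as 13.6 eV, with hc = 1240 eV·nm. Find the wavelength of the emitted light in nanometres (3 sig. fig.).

For Z = 5 the level energies scale as Z², so the effective Rydberg energy is 13.6 × 25 = 340.0 eV.
ΔE = 340.0 × (1/1² − 1/2²) = 340.0 × 0.7500 = 255.0 eV.
λ = hc/ΔE = 1240 / 255.0 = 4.86 nm.

4.86 nm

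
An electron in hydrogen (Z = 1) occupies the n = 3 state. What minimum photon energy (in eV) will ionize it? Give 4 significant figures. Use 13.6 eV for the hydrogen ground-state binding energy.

E_3 = −13.60/9 = −1.511 eV, so ionization (to E = 0) requires 1.511 eV.

1.511 eV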